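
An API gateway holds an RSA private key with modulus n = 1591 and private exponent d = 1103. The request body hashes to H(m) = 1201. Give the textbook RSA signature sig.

314

(H(m))^2 ≡ 1201^2 = 1442401 ≡ 955
(H(m))^4 ≡ 955^2 = 912025 ≡ 382
(H(m))^8 ≡ 382^2 = 145924 ≡ 1143
(H(m))^16 ≡ 1143^2 = 1306449 ≡ 238
(H(m))^32 ≡ 238^2 = 56644 ≡ 959
(H(m))^64 ≡ 959^2 = 919681 ≡ 83
(H(m))^128 ≡ 83^2 = 6889 ≡ 525
(H(m))^256 ≡ 525^2 = 275625 ≡ 382
(H(m))^512 ≡ 382^2 = 145924 ≡ 1143
(H(m))^1024 ≡ 1143^2 = 1306449 ≡ 238
1103 = 1024 + 64 + 8 + 4 + 2 + 1, so (H(m))^1103 ≡ 238·83·1143·382·955·1201 ≡ 314 (mod 1591)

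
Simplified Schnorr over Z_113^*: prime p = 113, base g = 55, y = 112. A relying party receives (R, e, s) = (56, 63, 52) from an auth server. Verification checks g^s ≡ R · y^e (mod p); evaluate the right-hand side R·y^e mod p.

57

Squares mod 113: 112^1≡112, 112^2≡1, 112^4≡1, 112^8≡1, 112^16≡1, 112^32≡1
63 = 32 + 16 + 8 + 4 + 2 + 1, so 112^63 ≡ 1·1·1·1·1·112 ≡ 112 (mod 113)
R · y^e ≡ 56·112 = 6272 ≡ 57 (mod 113)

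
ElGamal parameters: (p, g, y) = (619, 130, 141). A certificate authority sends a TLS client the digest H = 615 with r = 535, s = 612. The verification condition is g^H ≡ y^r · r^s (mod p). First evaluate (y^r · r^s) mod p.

315

141^535 mod 619 = 31
535^612 mod 619 = 110
y^r · r^s ≡ 31·110 = 3410 ≡ 315 (mod 619)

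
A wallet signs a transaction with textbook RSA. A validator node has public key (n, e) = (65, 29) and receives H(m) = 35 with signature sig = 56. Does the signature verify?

does not verify

Squares mod 65: sig^1≡56, sig^2≡16, sig^4≡61, sig^8≡16, sig^16≡61
29 = 16 + 8 + 4 + 1, so sig^29 ≡ 61·16·61·56 ≡ 36 (mod 65)
sig^29 mod 65 = 36, but H(m) = 35.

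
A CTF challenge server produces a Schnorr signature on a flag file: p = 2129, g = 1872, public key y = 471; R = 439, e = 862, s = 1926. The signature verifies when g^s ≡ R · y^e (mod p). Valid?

g^s mod p:
Squares mod 2129: 1872^1≡1872, 1872^2≡50, 1872^4≡371, 1872^8≡1385, 1872^16≡2125, 1872^32≡16, 1872^64≡256, 1872^128≡1666, 1872^256≡1469, 1872^512≡1284, 1872^1024≡810
1926 = 1024 + 512 + 256 + 128 + 4 + 2, so 1872^1926 ≡ 810·1284·1469·1666·371·50 ≡ 573 (mod 2129)
R · y^e mod p:
Squares mod 2129: 471^1≡471, 471^2≡425, 471^4≡1789, 471^8≡634, 471^16≡1704, 471^32≡1789, 471^64≡634, 471^128≡1704, 471^256≡1789, 471^512≡634
862 = 512 + 256 + 64 + 16 + 8 + 4 + 2, so 471^862 ≡ 634·1789·634·1704·634·1789·425 ≡ 1495 (mod 2129)
439·1495 = 656305 ≡ 573 (mod 2129)
573 ≡ 573 (mod 2129); signature holds.

yes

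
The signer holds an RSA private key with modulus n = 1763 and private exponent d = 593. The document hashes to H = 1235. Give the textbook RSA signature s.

Squares mod 1763: H^1≡1235, H^2≡230, H^4≡10, H^8≡100, H^16≡1185, H^32≡877, H^64≡461, H^128≡961, H^256≡1472, H^512≡57
593 = 512 + 64 + 16 + 1, so H^593 ≡ 57·461·1185·1235 ≡ 654 (mod 1763)

654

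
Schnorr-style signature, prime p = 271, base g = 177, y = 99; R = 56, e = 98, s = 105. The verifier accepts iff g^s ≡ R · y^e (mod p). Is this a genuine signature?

g^s mod p:
177^2 = 31329 ≡ 164
177^4 ≡ 164^2 = 26896 ≡ 67
177^8 ≡ 67^2 = 4489 ≡ 153
177^16 ≡ 153^2 = 23409 ≡ 103
177^32 ≡ 103^2 = 10609 ≡ 40
177^64 ≡ 40^2 = 1600 ≡ 245
105 = 64 + 32 + 8 + 1, so 177^105 ≡ 245·40·153·177 ≡ 248 (mod 271)
R · y^e mod p:
99^2 = 9801 ≡ 45
99^4 ≡ 45^2 = 2025 ≡ 128
99^8 ≡ 128^2 = 16384 ≡ 124
99^16 ≡ 124^2 = 15376 ≡ 200
99^32 ≡ 200^2 = 40000 ≡ 163
99^64 ≡ 163^2 = 26569 ≡ 11
98 = 64 + 32 + 2, so 99^98 ≡ 11·163·45 ≡ 198 (mod 271)
56·198 = 11088 ≡ 248 (mod 271)
248 ≡ 248 (mod 271); signature holds.

genuine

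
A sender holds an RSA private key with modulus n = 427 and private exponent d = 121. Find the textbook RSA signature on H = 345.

Squares mod 427: H^1≡345, H^2≡319, H^4≡135, H^8≡291, H^16≡135, H^32≡291, H^64≡135
121 = 64 + 32 + 16 + 8 + 1, so H^121 ≡ 135·291·135·291·345 ≡ 345 (mod 427)

345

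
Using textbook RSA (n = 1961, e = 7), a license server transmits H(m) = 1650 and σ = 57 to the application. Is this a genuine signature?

genuine

Squares mod 1961: σ^1≡57, σ^2≡1288, σ^4≡1899
7 = 4 + 2 + 1, so σ^7 ≡ 1899·1288·57 ≡ 1650 (mod 1961)
σ^7 mod 1961 = 1650 matches H(m).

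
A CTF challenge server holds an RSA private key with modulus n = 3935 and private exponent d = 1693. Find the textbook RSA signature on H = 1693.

H^2 ≡ 1693^2 = 2866249 ≡ 1569
H^4 ≡ 1569^2 = 2461761 ≡ 2386
H^8 ≡ 2386^2 = 5692996 ≡ 2986
H^16 ≡ 2986^2 = 8916196 ≡ 3421
H^32 ≡ 3421^2 = 11703241 ≡ 551
H^64 ≡ 551^2 = 303601 ≡ 606
H^128 ≡ 606^2 = 367236 ≡ 1281
H^256 ≡ 1281^2 = 1640961 ≡ 66
H^512 ≡ 66^2 = 4356 ≡ 421
H^1024 ≡ 421^2 = 177241 ≡ 166
1693 = 1024 + 512 + 128 + 16 + 8 + 4 + 1, so H^1693 ≡ 166·421·1281·3421·2986·2386·1693 ≡ 1318 (mod 3935)

1318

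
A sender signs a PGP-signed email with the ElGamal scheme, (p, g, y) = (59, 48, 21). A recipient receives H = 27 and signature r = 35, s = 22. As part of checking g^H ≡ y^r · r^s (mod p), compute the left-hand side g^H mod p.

20

48^2 = 2304 ≡ 3
48^4 ≡ 3^2 = 9
48^8 ≡ 9^2 = 81 ≡ 22
48^16 ≡ 22^2 = 484 ≡ 12
27 = 16 + 8 + 2 + 1, so 48^27 ≡ 12·22·3·48 ≡ 20 (mod 59)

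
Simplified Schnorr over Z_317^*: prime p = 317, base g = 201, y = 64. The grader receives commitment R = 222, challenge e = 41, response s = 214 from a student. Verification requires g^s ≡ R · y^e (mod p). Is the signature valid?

invalid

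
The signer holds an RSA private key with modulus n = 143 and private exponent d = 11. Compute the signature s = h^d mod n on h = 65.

h^11 mod 143 = 65

65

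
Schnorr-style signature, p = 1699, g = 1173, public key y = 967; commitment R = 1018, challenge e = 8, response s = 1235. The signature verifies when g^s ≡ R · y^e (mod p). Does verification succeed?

passes

g^s mod p:
Squares mod 1699: 1173^1≡1173, 1173^2≡1438, 1173^4≡161, 1173^8≡436, 1173^16≡1507, 1173^32≡1185, 1173^64≡851, 1173^128≡427, 1173^256≡536, 1173^512≡165, 1173^1024≡41
1235 = 1024 + 128 + 64 + 16 + 2 + 1, so 1173^1235 ≡ 41·427·851·1507·1438·1173 ≡ 451 (mod 1699)
R · y^e mod p:
Squares mod 1699: 967^1≡967, 967^2≡639, 967^4≡561, 967^8≡406
967^8 ≡ 406 (mod 1699)
1018·406 = 413308 ≡ 451 (mod 1699)
451 ≡ 451 (mod 1699); signature holds.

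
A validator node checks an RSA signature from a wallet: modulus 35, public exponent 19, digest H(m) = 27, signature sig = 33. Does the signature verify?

does not verify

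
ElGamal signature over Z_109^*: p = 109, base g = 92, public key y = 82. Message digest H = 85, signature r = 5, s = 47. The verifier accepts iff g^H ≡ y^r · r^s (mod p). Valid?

Left side g^H mod p:
92^2 = 8464 ≡ 71
92^4 ≡ 71^2 = 5041 ≡ 27
92^8 ≡ 27^2 = 729 ≡ 75
92^16 ≡ 75^2 = 5625 ≡ 66
92^32 ≡ 66^2 = 4356 ≡ 105
92^64 ≡ 105^2 = 11025 ≡ 16
85 = 64 + 16 + 4 + 1, so 92^85 ≡ 16·66·27·92 ≡ 19 (mod 109)
Right side y^r · r^s mod p:
82^2 = 6724 ≡ 75
82^4 ≡ 75^2 = 5625 ≡ 66
5 = 4 + 1, so 82^5 ≡ 66·82 ≡ 71 (mod 109)
5^2 = 25
5^4 ≡ 25^2 = 625 ≡ 80
5^8 ≡ 80^2 = 6400 ≡ 78
5^16 ≡ 78^2 = 6084 ≡ 89
5^32 ≡ 89^2 = 7921 ≡ 73
47 = 32 + 8 + 4 + 2 + 1, so 5^47 ≡ 73·78·80·25·5 ≡ 35 (mod 109)
71·35 = 2485 ≡ 87 (mod 109)
19 ≠ 87, so verification fails.

no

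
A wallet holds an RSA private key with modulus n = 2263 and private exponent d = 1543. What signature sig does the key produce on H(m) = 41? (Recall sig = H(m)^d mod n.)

Squares mod 2263: (H(m))^1≡41, (H(m))^2≡1681, (H(m))^4≡1537, (H(m))^8≡2060, (H(m))^16≡475, (H(m))^32≡1588, (H(m))^64≡762, (H(m))^128≡1316, (H(m))^256≡661, (H(m))^512≡162, (H(m))^1024≡1351
1543 = 1024 + 512 + 4 + 2 + 1, so (H(m))^1543 ≡ 1351·162·1537·1681·41 ≡ 288 (mod 2263)

288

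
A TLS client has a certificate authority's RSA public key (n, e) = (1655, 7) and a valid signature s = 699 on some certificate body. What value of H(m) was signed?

s^2 ≡ 699^2 = 488601 ≡ 376
s^4 ≡ 376^2 = 141376 ≡ 701
7 = 4 + 2 + 1, so s^7 ≡ 701·376·699 ≡ 59 (mod 1655)

59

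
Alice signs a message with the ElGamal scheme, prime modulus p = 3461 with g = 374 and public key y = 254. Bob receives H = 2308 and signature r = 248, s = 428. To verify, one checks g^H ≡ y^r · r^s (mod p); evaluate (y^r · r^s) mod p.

1519

Squares mod 3461: 254^1≡254, 254^2≡2218, 254^4≡1443, 254^8≡2188, 254^16≡781, 254^32≡825, 254^64≡2269, 254^128≡1854
248 = 128 + 64 + 32 + 16 + 8, so 254^248 ≡ 1854·2269·825·781·2188 ≡ 2248 (mod 3461)
Squares mod 3461: 248^1≡248, 248^2≡2667, 248^4≡534, 248^8≡1354, 248^16≡2447, 248^32≡279, 248^64≡1699, 248^128≡127, 248^256≡2285
428 = 256 + 128 + 32 + 8 + 4, so 248^428 ≡ 2285·127·279·1354·534 ≡ 2016 (mod 3461)
y^r · r^s ≡ 2248·2016 = 4531968 ≡ 1519 (mod 3461)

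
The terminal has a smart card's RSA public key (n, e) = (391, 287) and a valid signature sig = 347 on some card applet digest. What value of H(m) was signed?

209

sig^2 ≡ 347^2 = 120409 ≡ 372
sig^4 ≡ 372^2 = 138384 ≡ 361
sig^8 ≡ 361^2 = 130321 ≡ 118
sig^16 ≡ 118^2 = 13924 ≡ 239
sig^32 ≡ 239^2 = 57121 ≡ 35
sig^64 ≡ 35^2 = 1225 ≡ 52
sig^128 ≡ 52^2 = 2704 ≡ 358
sig^256 ≡ 358^2 = 128164 ≡ 307
287 = 256 + 16 + 8 + 4 + 2 + 1, so sig^287 ≡ 307·239·118·361·372·347 ≡ 209 (mod 391)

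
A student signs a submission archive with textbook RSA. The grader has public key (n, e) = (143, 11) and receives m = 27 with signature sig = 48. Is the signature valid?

Squares mod 143: sig^1≡48, sig^2≡16, sig^4≡113, sig^8≡42
11 = 8 + 2 + 1, so sig^11 ≡ 42·16·48 ≡ 81 (mod 143)
81 ≠ 27, so verification fails.

invalid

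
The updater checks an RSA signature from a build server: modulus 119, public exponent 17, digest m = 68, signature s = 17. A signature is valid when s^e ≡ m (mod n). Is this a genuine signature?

s^2 ≡ 17^2 = 289 ≡ 51
s^4 ≡ 51^2 = 2601 ≡ 102
s^8 ≡ 102^2 = 10404 ≡ 51
s^16 ≡ 51^2 = 2601 ≡ 102
17 = 16 + 1, so s^17 ≡ 102·17 ≡ 68 (mod 119)
Since 68 equals the digest 68, verification succeeds.

genuine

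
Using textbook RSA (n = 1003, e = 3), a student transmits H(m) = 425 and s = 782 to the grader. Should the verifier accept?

accept

s^2 ≡ 782^2 = 611524 ≡ 697
3 = 2 + 1, so s^3 ≡ 697·782 ≡ 425 (mod 1003)
425 = H(m), so the signature checks out.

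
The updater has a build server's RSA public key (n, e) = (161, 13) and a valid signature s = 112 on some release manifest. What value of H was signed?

s^13 mod 161 = 14

14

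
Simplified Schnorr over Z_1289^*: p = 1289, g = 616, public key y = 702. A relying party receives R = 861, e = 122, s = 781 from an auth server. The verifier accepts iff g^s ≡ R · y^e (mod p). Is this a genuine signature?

forged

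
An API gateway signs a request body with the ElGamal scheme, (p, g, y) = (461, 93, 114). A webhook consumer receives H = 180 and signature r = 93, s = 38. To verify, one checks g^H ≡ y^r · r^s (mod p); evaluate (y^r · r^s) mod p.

114^93 mod 461 = 351
93^38 mod 461 = 88
y^r · r^s ≡ 351·88 = 30888 ≡ 1 (mod 461)

1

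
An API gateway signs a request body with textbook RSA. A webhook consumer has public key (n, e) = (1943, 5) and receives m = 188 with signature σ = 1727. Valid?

Squares mod 1943: σ^1≡1727, σ^2≡24, σ^4≡576
5 = 4 + 1, so σ^5 ≡ 576·1727 ≡ 1879 (mod 1943)
1879 ≠ 188, so verification fails.

no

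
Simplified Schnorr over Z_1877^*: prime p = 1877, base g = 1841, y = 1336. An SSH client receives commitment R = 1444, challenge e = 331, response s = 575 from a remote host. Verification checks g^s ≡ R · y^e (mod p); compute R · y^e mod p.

4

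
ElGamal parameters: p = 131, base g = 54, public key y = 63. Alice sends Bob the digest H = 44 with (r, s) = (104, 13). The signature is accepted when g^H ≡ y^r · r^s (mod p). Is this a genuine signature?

Left side g^H mod p:
54^2 = 2916 ≡ 34
54^4 ≡ 34^2 = 1156 ≡ 108
54^8 ≡ 108^2 = 11664 ≡ 5
54^16 ≡ 5^2 = 25
54^32 ≡ 25^2 = 625 ≡ 101
44 = 32 + 8 + 4, so 54^44 ≡ 101·5·108 ≡ 44 (mod 131)
Right side y^r · r^s mod p:
63^2 = 3969 ≡ 39
63^4 ≡ 39^2 = 1521 ≡ 80
63^8 ≡ 80^2 = 6400 ≡ 112
63^16 ≡ 112^2 = 12544 ≡ 99
63^32 ≡ 99^2 = 9801 ≡ 107
63^64 ≡ 107^2 = 11449 ≡ 52
104 = 64 + 32 + 8, so 63^104 ≡ 52·107·112 ≡ 1 (mod 131)
104^2 = 10816 ≡ 74
104^4 ≡ 74^2 = 5476 ≡ 105
104^8 ≡ 105^2 = 11025 ≡ 21
13 = 8 + 4 + 1, so 104^13 ≡ 21·105·104 ≡ 70 (mod 131)
1·70 = 70 ≡ 70 (mod 131)
44 ≠ 70, so verification fails.

forged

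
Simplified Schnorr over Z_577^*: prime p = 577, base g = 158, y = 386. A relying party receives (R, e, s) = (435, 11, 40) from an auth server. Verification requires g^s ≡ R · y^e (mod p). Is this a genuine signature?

g^s mod p:
Squares mod 577: 158^1≡158, 158^2≡153, 158^4≡329, 158^8≡342, 158^16≡410, 158^32≡193
40 = 32 + 8, so 158^40 ≡ 193·342 ≡ 228 (mod 577)
R · y^e mod p:
Squares mod 577: 386^1≡386, 386^2≡130, 386^4≡167, 386^8≡193
11 = 8 + 2 + 1, so 386^11 ≡ 193·130·386 ≡ 372 (mod 577)
435·372 = 161820 ≡ 260 (mod 577)
228 ≠ 260; the check fails.

forged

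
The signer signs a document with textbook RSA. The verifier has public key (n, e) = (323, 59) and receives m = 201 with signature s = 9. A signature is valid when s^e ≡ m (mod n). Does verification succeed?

fails

s^2 ≡ 9^2 = 81
s^4 ≡ 81^2 = 6561 ≡ 101
s^8 ≡ 101^2 = 10201 ≡ 188
s^16 ≡ 188^2 = 35344 ≡ 137
s^32 ≡ 137^2 = 18769 ≡ 35
59 = 32 + 16 + 8 + 2 + 1, so s^59 ≡ 35·137·188·81·9 ≡ 168 (mod 323)
s^59 mod 323 = 168, but m = 201.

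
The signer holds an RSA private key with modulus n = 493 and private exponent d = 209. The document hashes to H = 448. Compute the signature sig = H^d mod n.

H^2 ≡ 448^2 = 200704 ≡ 53
H^4 ≡ 53^2 = 2809 ≡ 344
H^8 ≡ 344^2 = 118336 ≡ 16
H^16 ≡ 16^2 = 256
H^32 ≡ 256^2 = 65536 ≡ 460
H^64 ≡ 460^2 = 211600 ≡ 103
H^128 ≡ 103^2 = 10609 ≡ 256
209 = 128 + 64 + 16 + 1, so H^209 ≡ 256·103·256·448 ≡ 125 (mod 493)

125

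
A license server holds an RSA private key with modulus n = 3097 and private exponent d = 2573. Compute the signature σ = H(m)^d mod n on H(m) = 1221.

1486

Squares mod 3097: (H(m))^1≡1221, (H(m))^2≡1184, (H(m))^4≡2012, (H(m))^8≡365, (H(m))^16≡54, (H(m))^32≡2916, (H(m))^64≡1791, (H(m))^128≡2286, (H(m))^256≡1157, (H(m))^512≡745, (H(m))^1024≡662, (H(m))^2048≡1567
2573 = 2048 + 512 + 8 + 4 + 1, so (H(m))^2573 ≡ 1567·745·365·2012·1221 ≡ 1486 (mod 3097)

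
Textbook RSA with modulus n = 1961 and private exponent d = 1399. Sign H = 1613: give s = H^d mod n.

242

Squares mod 1961: H^1≡1613, H^2≡1483, H^4≡1008, H^8≡266, H^16≡160, H^32≡107, H^64≡1644, H^128≡478, H^256≡1008, H^512≡266, H^1024≡160
1399 = 1024 + 256 + 64 + 32 + 16 + 4 + 2 + 1, so H^1399 ≡ 160·1008·1644·107·160·1008·1483·1613 ≡ 242 (mod 1961)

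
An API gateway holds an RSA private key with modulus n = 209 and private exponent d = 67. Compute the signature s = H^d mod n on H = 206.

24

H^2 ≡ 206^2 = 42436 ≡ 9
H^4 ≡ 9^2 = 81
H^8 ≡ 81^2 = 6561 ≡ 82
H^16 ≡ 82^2 = 6724 ≡ 36
H^32 ≡ 36^2 = 1296 ≡ 42
H^64 ≡ 42^2 = 1764 ≡ 92
67 = 64 + 2 + 1, so H^67 ≡ 92·9·206 ≡ 24 (mod 209)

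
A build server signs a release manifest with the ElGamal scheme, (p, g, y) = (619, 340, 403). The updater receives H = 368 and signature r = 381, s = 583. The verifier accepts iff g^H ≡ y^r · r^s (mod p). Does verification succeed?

Left side g^H mod p:
340^2 = 115600 ≡ 466
340^4 ≡ 466^2 = 217156 ≡ 506
340^8 ≡ 506^2 = 256036 ≡ 389
340^16 ≡ 389^2 = 151321 ≡ 285
340^32 ≡ 285^2 = 81225 ≡ 136
340^64 ≡ 136^2 = 18496 ≡ 545
340^128 ≡ 545^2 = 297025 ≡ 524
340^256 ≡ 524^2 = 274576 ≡ 359
368 = 256 + 64 + 32 + 16, so 340^368 ≡ 359·545·136·285 ≡ 293 (mod 619)
Right side y^r · r^s mod p:
403^2 = 162409 ≡ 231
403^4 ≡ 231^2 = 53361 ≡ 127
403^8 ≡ 127^2 = 16129 ≡ 35
403^16 ≡ 35^2 = 1225 ≡ 606
403^32 ≡ 606^2 = 367236 ≡ 169
403^64 ≡ 169^2 = 28561 ≡ 87
403^128 ≡ 87^2 = 7569 ≡ 141
403^256 ≡ 141^2 = 19881 ≡ 73
381 = 256 + 64 + 32 + 16 + 8 + 4 + 1, so 403^381 ≡ 73·87·169·606·35·127·403 ≡ 50 (mod 619)
381^2 = 145161 ≡ 315
381^4 ≡ 315^2 = 99225 ≡ 185
381^8 ≡ 185^2 = 34225 ≡ 180
381^16 ≡ 180^2 = 32400 ≡ 212
381^32 ≡ 212^2 = 44944 ≡ 376
381^64 ≡ 376^2 = 141376 ≡ 244
381^128 ≡ 244^2 = 59536 ≡ 112
381^256 ≡ 112^2 = 12544 ≡ 164
381^512 ≡ 164^2 = 26896 ≡ 279
583 = 512 + 64 + 4 + 2 + 1, so 381^583 ≡ 279·244·185·315·381 ≡ 47 (mod 619)
50·47 = 2350 ≡ 493 (mod 619)
293 ≠ 493, so verification fails.

fails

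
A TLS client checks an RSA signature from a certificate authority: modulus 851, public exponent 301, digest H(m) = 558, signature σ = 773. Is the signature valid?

Squares mod 851: σ^1≡773, σ^2≡127, σ^4≡811, σ^8≡749, σ^16≡192, σ^32≡271, σ^64≡255, σ^128≡349, σ^256≡108
301 = 256 + 32 + 8 + 4 + 1, so σ^301 ≡ 108·271·749·811·773 ≡ 293 (mod 851)
The recovered value 293 does not match the digest 558.

invalid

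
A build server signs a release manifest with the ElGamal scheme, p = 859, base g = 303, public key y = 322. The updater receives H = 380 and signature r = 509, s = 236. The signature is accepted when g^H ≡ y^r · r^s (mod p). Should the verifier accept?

Left side g^H mod p:
303^380 mod 859 = 743
Right side y^r · r^s mod p:
322^509 mod 859 = 692
509^236 mod 859 = 38
692·38 = 26296 ≡ 526 (mod 859)
743 ≠ 526, so verification fails.

reject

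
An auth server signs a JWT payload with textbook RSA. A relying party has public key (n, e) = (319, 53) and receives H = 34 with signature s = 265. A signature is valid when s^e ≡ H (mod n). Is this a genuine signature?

genuine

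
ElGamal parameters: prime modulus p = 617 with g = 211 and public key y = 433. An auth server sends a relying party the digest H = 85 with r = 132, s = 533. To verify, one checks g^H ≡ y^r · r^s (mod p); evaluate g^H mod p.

220

211^2 = 44521 ≡ 97
211^4 ≡ 97^2 = 9409 ≡ 154
211^8 ≡ 154^2 = 23716 ≡ 270
211^16 ≡ 270^2 = 72900 ≡ 94
211^32 ≡ 94^2 = 8836 ≡ 198
211^64 ≡ 198^2 = 39204 ≡ 333
85 = 64 + 16 + 4 + 1, so 211^85 ≡ 333·94·154·211 ≡ 220 (mod 617)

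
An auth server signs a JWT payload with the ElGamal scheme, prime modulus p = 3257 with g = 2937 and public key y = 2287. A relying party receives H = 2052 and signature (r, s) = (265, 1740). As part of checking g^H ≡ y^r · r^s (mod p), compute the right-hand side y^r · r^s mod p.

2287^2 = 5230369 ≡ 2884
2287^4 ≡ 2884^2 = 8317456 ≡ 2335
2287^8 ≡ 2335^2 = 5452225 ≡ 7
2287^16 ≡ 7^2 = 49
2287^32 ≡ 49^2 = 2401
2287^64 ≡ 2401^2 = 5764801 ≡ 3168
2287^128 ≡ 3168^2 = 10036224 ≡ 1407
2287^256 ≡ 1407^2 = 1979649 ≡ 2650
265 = 256 + 8 + 1, so 2287^265 ≡ 2650·7·2287 ≡ 1425 (mod 3257)
265^2 = 70225 ≡ 1828
265^4 ≡ 1828^2 = 3341584 ≡ 3159
265^8 ≡ 3159^2 = 9979281 ≡ 3090
265^16 ≡ 3090^2 = 9548100 ≡ 1833
265^32 ≡ 1833^2 = 3359889 ≡ 1922
265^64 ≡ 1922^2 = 3694084 ≡ 646
265^128 ≡ 646^2 = 417316 ≡ 420
265^256 ≡ 420^2 = 176400 ≡ 522
265^512 ≡ 522^2 = 272484 ≡ 2153
265^1024 ≡ 2153^2 = 4635409 ≡ 698
1740 = 1024 + 512 + 128 + 64 + 8 + 4, so 265^1740 ≡ 698·2153·420·646·3090·3159 ≡ 2809 (mod 3257)
y^r · r^s ≡ 1425·2809 = 4002825 ≡ 3229 (mod 3257)

3229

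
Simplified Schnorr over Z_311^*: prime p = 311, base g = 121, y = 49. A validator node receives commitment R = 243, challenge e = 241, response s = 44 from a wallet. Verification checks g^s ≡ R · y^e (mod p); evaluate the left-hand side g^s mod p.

225

121^2 = 14641 ≡ 24
121^4 ≡ 24^2 = 576 ≡ 265
121^8 ≡ 265^2 = 70225 ≡ 250
121^16 ≡ 250^2 = 62500 ≡ 300
121^32 ≡ 300^2 = 90000 ≡ 121
44 = 32 + 8 + 4, so 121^44 ≡ 121·250·265 ≡ 225 (mod 311)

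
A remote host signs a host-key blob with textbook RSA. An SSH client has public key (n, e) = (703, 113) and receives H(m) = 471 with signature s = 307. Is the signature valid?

valid

s^2 ≡ 307^2 = 94249 ≡ 47
s^4 ≡ 47^2 = 2209 ≡ 100
s^8 ≡ 100^2 = 10000 ≡ 158
s^16 ≡ 158^2 = 24964 ≡ 359
s^32 ≡ 359^2 = 128881 ≡ 232
s^64 ≡ 232^2 = 53824 ≡ 396
113 = 64 + 32 + 16 + 1, so s^113 ≡ 396·232·359·307 ≡ 471 (mod 703)
Since 471 equals the digest 471, verification succeeds.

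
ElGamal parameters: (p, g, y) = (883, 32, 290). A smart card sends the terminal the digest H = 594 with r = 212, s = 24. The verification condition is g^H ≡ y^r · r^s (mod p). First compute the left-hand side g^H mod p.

Squares mod 883: 32^1≡32, 32^2≡141, 32^4≡455, 32^8≡403, 32^16≡820, 32^32≡437, 32^64≡241, 32^128≡686, 32^256≡840, 32^512≡83
594 = 512 + 64 + 16 + 2, so 32^594 ≡ 83·241·820·141 ≡ 324 (mod 883)

324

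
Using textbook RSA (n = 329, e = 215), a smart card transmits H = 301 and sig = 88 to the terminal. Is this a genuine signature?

forged

sig^215 mod 329 = 23
23 ≠ 301, so verification fails.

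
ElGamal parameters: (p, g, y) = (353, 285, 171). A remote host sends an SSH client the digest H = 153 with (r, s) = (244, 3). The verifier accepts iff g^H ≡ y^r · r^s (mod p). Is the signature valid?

valid

Left side g^H mod p:
285^2 = 81225 ≡ 35
285^4 ≡ 35^2 = 1225 ≡ 166
285^8 ≡ 166^2 = 27556 ≡ 22
285^16 ≡ 22^2 = 484 ≡ 131
285^32 ≡ 131^2 = 17161 ≡ 217
285^64 ≡ 217^2 = 47089 ≡ 140
285^128 ≡ 140^2 = 19600 ≡ 185
153 = 128 + 16 + 8 + 1, so 285^153 ≡ 185·131·22·285 ≡ 11 (mod 353)
Right side y^r · r^s mod p:
171^2 = 29241 ≡ 295
171^4 ≡ 295^2 = 87025 ≡ 187
171^8 ≡ 187^2 = 34969 ≡ 22
171^16 ≡ 22^2 = 484 ≡ 131
171^32 ≡ 131^2 = 17161 ≡ 217
171^64 ≡ 217^2 = 47089 ≡ 140
171^128 ≡ 140^2 = 19600 ≡ 185
244 = 128 + 64 + 32 + 16 + 4, so 171^244 ≡ 185·140·217·131·187 ≡ 58 (mod 353)
244^2 = 59536 ≡ 232
3 = 2 + 1, so 244^3 ≡ 232·244 ≡ 128 (mod 353)
58·128 = 7424 ≡ 11 (mod 353)
11 ≡ 11 (mod 353), so the signature is genuine.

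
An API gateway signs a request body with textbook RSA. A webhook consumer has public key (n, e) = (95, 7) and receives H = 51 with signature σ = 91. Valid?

yes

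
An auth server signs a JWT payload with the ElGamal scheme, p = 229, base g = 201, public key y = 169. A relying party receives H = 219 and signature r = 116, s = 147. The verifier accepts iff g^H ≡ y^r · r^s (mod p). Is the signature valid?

Left side g^H mod p:
201^2 = 40401 ≡ 97
201^4 ≡ 97^2 = 9409 ≡ 20
201^8 ≡ 20^2 = 400 ≡ 171
201^16 ≡ 171^2 = 29241 ≡ 158
201^32 ≡ 158^2 = 24964 ≡ 3
201^64 ≡ 3^2 = 9
201^128 ≡ 9^2 = 81
219 = 128 + 64 + 16 + 8 + 2 + 1, so 201^219 ≡ 81·9·158·171·97·201 ≡ 120 (mod 229)
Right side y^r · r^s mod p:
169^2 = 28561 ≡ 165
169^4 ≡ 165^2 = 27225 ≡ 203
169^8 ≡ 203^2 = 41209 ≡ 218
169^16 ≡ 218^2 = 47524 ≡ 121
169^32 ≡ 121^2 = 14641 ≡ 214
169^64 ≡ 214^2 = 45796 ≡ 225
116 = 64 + 32 + 16 + 4, so 169^116 ≡ 225·214·121·203 ≡ 165 (mod 229)
116^2 = 13456 ≡ 174
116^4 ≡ 174^2 = 30276 ≡ 48
116^8 ≡ 48^2 = 2304 ≡ 14
116^16 ≡ 14^2 = 196
116^32 ≡ 196^2 = 38416 ≡ 173
116^64 ≡ 173^2 = 29929 ≡ 159
116^128 ≡ 159^2 = 25281 ≡ 91
147 = 128 + 16 + 2 + 1, so 116^147 ≡ 91·196·174·116 ≡ 84 (mod 229)
165·84 = 13860 ≡ 120 (mod 229)
120 ≡ 120 (mod 229), so the signature is genuine.

valid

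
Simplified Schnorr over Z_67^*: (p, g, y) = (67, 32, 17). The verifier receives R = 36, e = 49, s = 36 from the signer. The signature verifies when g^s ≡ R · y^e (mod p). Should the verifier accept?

g^s mod p:
32^36 mod 67 = 62
R · y^e mod p:
17^49 mod 67 = 65
36·65 = 2340 ≡ 62 (mod 67)
62 ≡ 62 (mod 67); signature holds.

accept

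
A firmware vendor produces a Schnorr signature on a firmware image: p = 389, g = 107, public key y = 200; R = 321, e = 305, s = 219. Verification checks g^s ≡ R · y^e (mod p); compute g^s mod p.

107^2 = 11449 ≡ 168
107^4 ≡ 168^2 = 28224 ≡ 216
107^8 ≡ 216^2 = 46656 ≡ 365
107^16 ≡ 365^2 = 133225 ≡ 187
107^32 ≡ 187^2 = 34969 ≡ 348
107^64 ≡ 348^2 = 121104 ≡ 125
107^128 ≡ 125^2 = 15625 ≡ 65
219 = 128 + 64 + 16 + 8 + 2 + 1, so 107^219 ≡ 65·125·187·365·168·107 ≡ 190 (mod 389)

190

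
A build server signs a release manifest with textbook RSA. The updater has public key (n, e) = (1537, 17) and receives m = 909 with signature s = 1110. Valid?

yes

s^17 mod 1537 = 909
Since 909 equals the digest 909, verification succeeds.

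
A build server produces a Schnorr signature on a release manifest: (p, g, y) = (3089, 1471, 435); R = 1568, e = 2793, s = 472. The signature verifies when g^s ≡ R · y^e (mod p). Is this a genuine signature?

forged

g^s mod p:
1471^2 = 2163841 ≡ 1541
1471^4 ≡ 1541^2 = 2374681 ≡ 2329
1471^8 ≡ 2329^2 = 5424241 ≡ 3046
1471^16 ≡ 3046^2 = 9278116 ≡ 1849
1471^32 ≡ 1849^2 = 3418801 ≡ 2367
1471^64 ≡ 2367^2 = 5602689 ≡ 2332
1471^128 ≡ 2332^2 = 5438224 ≡ 1584
1471^256 ≡ 1584^2 = 2509056 ≡ 788
472 = 256 + 128 + 64 + 16 + 8, so 1471^472 ≡ 788·1584·2332·1849·3046 ≡ 733 (mod 3089)
R · y^e mod p:
435^2 = 189225 ≡ 796
435^4 ≡ 796^2 = 633616 ≡ 371
435^8 ≡ 371^2 = 137641 ≡ 1725
435^16 ≡ 1725^2 = 2975625 ≡ 918
435^32 ≡ 918^2 = 842724 ≡ 2516
435^64 ≡ 2516^2 = 6330256 ≡ 895
435^128 ≡ 895^2 = 801025 ≡ 974
435^256 ≡ 974^2 = 948676 ≡ 353
435^512 ≡ 353^2 = 124609 ≡ 1049
435^1024 ≡ 1049^2 = 1100401 ≡ 717
435^2048 ≡ 717^2 = 514089 ≡ 1315
2793 = 2048 + 512 + 128 + 64 + 32 + 8 + 1, so 435^2793 ≡ 1315·1049·974·895·2516·1725·435 ≡ 4 (mod 3089)
1568·4 = 6272 ≡ 94 (mod 3089)
733 ≠ 94; the check fails.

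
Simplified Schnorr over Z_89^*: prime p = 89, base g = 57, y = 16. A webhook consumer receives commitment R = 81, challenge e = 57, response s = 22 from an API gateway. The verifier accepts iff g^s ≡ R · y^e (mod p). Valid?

no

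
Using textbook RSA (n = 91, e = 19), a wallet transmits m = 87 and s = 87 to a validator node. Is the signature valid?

s^2 ≡ 87^2 = 7569 ≡ 16
s^4 ≡ 16^2 = 256 ≡ 74
s^8 ≡ 74^2 = 5476 ≡ 16
s^16 ≡ 16^2 = 256 ≡ 74
19 = 16 + 2 + 1, so s^19 ≡ 74·16·87 ≡ 87 (mod 91)
87 = m, so the signature checks out.

valid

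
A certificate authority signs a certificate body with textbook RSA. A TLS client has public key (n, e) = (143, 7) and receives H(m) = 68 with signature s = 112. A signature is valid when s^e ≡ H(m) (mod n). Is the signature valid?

invalid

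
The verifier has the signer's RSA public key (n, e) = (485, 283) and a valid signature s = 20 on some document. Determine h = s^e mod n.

430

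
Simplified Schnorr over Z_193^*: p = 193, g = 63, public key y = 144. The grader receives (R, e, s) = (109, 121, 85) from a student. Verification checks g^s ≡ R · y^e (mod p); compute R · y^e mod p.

63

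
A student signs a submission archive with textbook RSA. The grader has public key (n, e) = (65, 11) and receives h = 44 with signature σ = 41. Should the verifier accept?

reject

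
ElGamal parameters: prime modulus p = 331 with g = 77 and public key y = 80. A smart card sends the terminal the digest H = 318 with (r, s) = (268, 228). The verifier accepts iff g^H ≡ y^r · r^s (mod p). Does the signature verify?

verifies

Left side g^H mod p:
77^2 = 5929 ≡ 302
77^4 ≡ 302^2 = 91204 ≡ 179
77^8 ≡ 179^2 = 32041 ≡ 265
77^16 ≡ 265^2 = 70225 ≡ 53
77^32 ≡ 53^2 = 2809 ≡ 161
77^64 ≡ 161^2 = 25921 ≡ 103
77^128 ≡ 103^2 = 10609 ≡ 17
77^256 ≡ 17^2 = 289
318 = 256 + 32 + 16 + 8 + 4 + 2, so 77^318 ≡ 289·161·53·265·179·302 ≡ 172 (mod 331)
Right side y^r · r^s mod p:
80^2 = 6400 ≡ 111
80^4 ≡ 111^2 = 12321 ≡ 74
80^8 ≡ 74^2 = 5476 ≡ 180
80^16 ≡ 180^2 = 32400 ≡ 293
80^32 ≡ 293^2 = 85849 ≡ 120
80^64 ≡ 120^2 = 14400 ≡ 167
80^128 ≡ 167^2 = 27889 ≡ 85
80^256 ≡ 85^2 = 7225 ≡ 274
268 = 256 + 8 + 4, so 80^268 ≡ 274·180·74 ≡ 74 (mod 331)
268^2 = 71824 ≡ 328
268^4 ≡ 328^2 = 107584 ≡ 9
268^8 ≡ 9^2 = 81
268^16 ≡ 81^2 = 6561 ≡ 272
268^32 ≡ 272^2 = 73984 ≡ 171
268^64 ≡ 171^2 = 29241 ≡ 113
268^128 ≡ 113^2 = 12769 ≡ 191
228 = 128 + 64 + 32 + 4, so 268^228 ≡ 191·113·171·9 ≡ 56 (mod 331)
74·56 = 4144 ≡ 172 (mod 331)
172 ≡ 172 (mod 331), so the signature is genuine.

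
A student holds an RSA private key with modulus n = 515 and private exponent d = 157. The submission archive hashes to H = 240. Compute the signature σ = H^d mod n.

220

H^2 ≡ 240^2 = 57600 ≡ 435
H^4 ≡ 435^2 = 189225 ≡ 220
H^8 ≡ 220^2 = 48400 ≡ 505
H^16 ≡ 505^2 = 255025 ≡ 100
H^32 ≡ 100^2 = 10000 ≡ 215
H^64 ≡ 215^2 = 46225 ≡ 390
H^128 ≡ 390^2 = 152100 ≡ 175
157 = 128 + 16 + 8 + 4 + 1, so H^157 ≡ 175·100·505·220·240 ≡ 220 (mod 515)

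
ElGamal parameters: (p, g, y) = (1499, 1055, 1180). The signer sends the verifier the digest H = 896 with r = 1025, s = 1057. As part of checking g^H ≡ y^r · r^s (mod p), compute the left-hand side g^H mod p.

1055^2 = 1113025 ≡ 767
1055^4 ≡ 767^2 = 588289 ≡ 681
1055^8 ≡ 681^2 = 463761 ≡ 570
1055^16 ≡ 570^2 = 324900 ≡ 1116
1055^32 ≡ 1116^2 = 1245456 ≡ 1286
1055^64 ≡ 1286^2 = 1653796 ≡ 399
1055^128 ≡ 399^2 = 159201 ≡ 307
1055^256 ≡ 307^2 = 94249 ≡ 1311
1055^512 ≡ 1311^2 = 1718721 ≡ 867
896 = 512 + 256 + 128, so 1055^896 ≡ 867·1311·307 ≡ 1345 (mod 1499)

1345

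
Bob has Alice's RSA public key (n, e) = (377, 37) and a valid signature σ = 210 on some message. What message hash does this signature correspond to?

223

σ^37 mod 377 = 223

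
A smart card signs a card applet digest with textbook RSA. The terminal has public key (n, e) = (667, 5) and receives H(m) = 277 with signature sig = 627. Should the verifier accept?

reject

sig^5 mod 667 = 508
sig^5 mod 667 = 508, but H(m) = 277.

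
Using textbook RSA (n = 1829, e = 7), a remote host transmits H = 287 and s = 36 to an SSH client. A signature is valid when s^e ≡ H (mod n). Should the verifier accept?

s^2 ≡ 36^2 = 1296
s^4 ≡ 1296^2 = 1679616 ≡ 594
7 = 4 + 2 + 1, so s^7 ≡ 594·1296·36 ≡ 656 (mod 1829)
The recovered value 656 does not match the digest 287.

reject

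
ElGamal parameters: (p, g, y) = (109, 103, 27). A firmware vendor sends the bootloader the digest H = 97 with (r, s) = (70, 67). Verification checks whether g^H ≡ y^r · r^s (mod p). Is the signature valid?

Left side g^H mod p:
103^2 = 10609 ≡ 36
103^4 ≡ 36^2 = 1296 ≡ 97
103^8 ≡ 97^2 = 9409 ≡ 35
103^16 ≡ 35^2 = 1225 ≡ 26
103^32 ≡ 26^2 = 676 ≡ 22
103^64 ≡ 22^2 = 484 ≡ 48
97 = 64 + 32 + 1, so 103^97 ≡ 48·22·103 ≡ 95 (mod 109)
Right side y^r · r^s mod p:
27^2 = 729 ≡ 75
27^4 ≡ 75^2 = 5625 ≡ 66
27^8 ≡ 66^2 = 4356 ≡ 105
27^16 ≡ 105^2 = 11025 ≡ 16
27^32 ≡ 16^2 = 256 ≡ 38
27^64 ≡ 38^2 = 1444 ≡ 27
70 = 64 + 4 + 2, so 27^70 ≡ 27·66·75 ≡ 16 (mod 109)
70^2 = 4900 ≡ 104
70^4 ≡ 104^2 = 10816 ≡ 25
70^8 ≡ 25^2 = 625 ≡ 80
70^16 ≡ 80^2 = 6400 ≡ 78
70^32 ≡ 78^2 = 6084 ≡ 89
70^64 ≡ 89^2 = 7921 ≡ 73
67 = 64 + 2 + 1, so 70^67 ≡ 73·104·70 ≡ 65 (mod 109)
16·65 = 1040 ≡ 59 (mod 109)
95 ≠ 59, so verification fails.

invalid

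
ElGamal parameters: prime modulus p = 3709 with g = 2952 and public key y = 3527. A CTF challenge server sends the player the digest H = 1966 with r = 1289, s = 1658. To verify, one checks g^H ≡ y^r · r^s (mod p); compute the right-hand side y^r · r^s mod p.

Squares mod 3709: 3527^1≡3527, 3527^2≡3452, 3527^4≡2996, 3527^8≡236, 3527^16≡61, 3527^32≡12, 3527^64≡144, 3527^128≡2191, 3527^256≡1035, 3527^512≡3033, 3527^1024≡769
1289 = 1024 + 256 + 8 + 1, so 3527^1289 ≡ 769·1035·236·3527 ≡ 1222 (mod 3709)
Squares mod 3709: 1289^1≡1289, 1289^2≡3598, 1289^4≡1194, 1289^8≡1380, 1289^16≡1683, 1289^32≡2522, 1289^64≡3258, 1289^128≡3115, 1289^256≡481, 1289^512≡1403, 1289^1024≡2639
1658 = 1024 + 512 + 64 + 32 + 16 + 8 + 2, so 1289^1658 ≡ 2639·1403·3258·2522·1683·1380·3598 ≡ 3148 (mod 3709)
y^r · r^s ≡ 1222·3148 = 3846856 ≡ 623 (mod 3709)

623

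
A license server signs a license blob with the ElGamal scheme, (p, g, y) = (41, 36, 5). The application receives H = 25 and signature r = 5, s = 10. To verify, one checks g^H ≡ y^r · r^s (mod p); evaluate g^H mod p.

32

Squares mod 41: 36^1≡36, 36^2≡25, 36^4≡10, 36^8≡18, 36^16≡37
25 = 16 + 8 + 1, so 36^25 ≡ 37·18·36 ≡ 32 (mod 41)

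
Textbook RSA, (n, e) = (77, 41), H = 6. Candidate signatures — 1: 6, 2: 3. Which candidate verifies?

Candidate 1: 6^2 = 36; 6^4 ≡ 36^2 = 1296 ≡ 64; 6^8 ≡ 64^2 = 4096 ≡ 15; 6^16 ≡ 15^2 = 225 ≡ 71; 6^32 ≡ 71^2 = 5041 ≡ 36; 41 = 32 + 8 + 1, so 6^41 ≡ 36·15·6 ≡ 6 (mod 77)
  → matches H = 6
Candidate 2: 3^2 = 9; 3^4 ≡ 9^2 = 81 ≡ 4; 3^8 ≡ 4^2 = 16; 3^16 ≡ 16^2 = 256 ≡ 25; 3^32 ≡ 25^2 = 625 ≡ 9; 41 = 32 + 8 + 1, so 3^41 ≡ 9·16·3 ≡ 47 (mod 77)

1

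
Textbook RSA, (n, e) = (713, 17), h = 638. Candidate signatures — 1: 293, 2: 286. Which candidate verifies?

2

Candidate 1: Squares mod 713: 293^1≡293, 293^2≡289, 293^4≡100, 293^8≡18, 293^16≡324; 17 = 16 + 1, so 293^17 ≡ 324·293 ≡ 103 (mod 713)
Candidate 2: Squares mod 713: 286^1≡286, 286^2≡514, 286^4≡386, 286^8≡692, 286^16≡441; 17 = 16 + 1, so 286^17 ≡ 441·286 ≡ 638 (mod 713)
  → matches h = 638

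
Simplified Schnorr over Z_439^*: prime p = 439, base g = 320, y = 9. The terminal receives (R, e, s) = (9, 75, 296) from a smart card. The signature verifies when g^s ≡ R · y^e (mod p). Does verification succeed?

fails

g^s mod p:
320^2 = 102400 ≡ 113
320^4 ≡ 113^2 = 12769 ≡ 38
320^8 ≡ 38^2 = 1444 ≡ 127
320^16 ≡ 127^2 = 16129 ≡ 325
320^32 ≡ 325^2 = 105625 ≡ 265
320^64 ≡ 265^2 = 70225 ≡ 424
320^128 ≡ 424^2 = 179776 ≡ 225
320^256 ≡ 225^2 = 50625 ≡ 140
296 = 256 + 32 + 8, so 320^296 ≡ 140·265·127 ≡ 352 (mod 439)
R · y^e mod p:
9^2 = 81
9^4 ≡ 81^2 = 6561 ≡ 415
9^8 ≡ 415^2 = 172225 ≡ 137
9^16 ≡ 137^2 = 18769 ≡ 331
9^32 ≡ 331^2 = 109561 ≡ 250
9^64 ≡ 250^2 = 62500 ≡ 162
75 = 64 + 8 + 2 + 1, so 9^75 ≡ 162·137·81·9 ≡ 81 (mod 439)
9·81 = 729 ≡ 290 (mod 439)
352 ≠ 290; the check fails.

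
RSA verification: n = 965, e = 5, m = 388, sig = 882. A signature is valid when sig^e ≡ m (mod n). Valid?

no

sig^2 ≡ 882^2 = 777924 ≡ 134
sig^4 ≡ 134^2 = 17956 ≡ 586
5 = 4 + 1, so sig^5 ≡ 586·882 ≡ 577 (mod 965)
sig^5 mod 965 = 577, but m = 388.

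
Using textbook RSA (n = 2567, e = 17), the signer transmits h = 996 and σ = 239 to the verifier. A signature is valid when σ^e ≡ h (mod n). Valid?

no

σ^2 ≡ 239^2 = 57121 ≡ 647
σ^4 ≡ 647^2 = 418609 ≡ 188
σ^8 ≡ 188^2 = 35344 ≡ 1973
σ^16 ≡ 1973^2 = 3892729 ≡ 1157
17 = 16 + 1, so σ^17 ≡ 1157·239 ≡ 1854 (mod 2567)
1854 ≠ 996, so verification fails.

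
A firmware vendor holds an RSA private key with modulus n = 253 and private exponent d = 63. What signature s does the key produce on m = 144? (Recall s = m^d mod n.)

133

Squares mod 253: m^1≡144, m^2≡243, m^4≡100, m^8≡133, m^16≡232, m^32≡188
63 = 32 + 16 + 8 + 4 + 2 + 1, so m^63 ≡ 188·232·133·100·243·144 ≡ 133 (mod 253)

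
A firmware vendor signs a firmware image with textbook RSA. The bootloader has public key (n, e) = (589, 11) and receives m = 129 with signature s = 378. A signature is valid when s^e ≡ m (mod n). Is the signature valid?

invalid

Squares mod 589: s^1≡378, s^2≡346, s^4≡149, s^8≡408
11 = 8 + 2 + 1, so s^11 ≡ 408·346·378 ≡ 460 (mod 589)
460 ≠ 129, so verification fails.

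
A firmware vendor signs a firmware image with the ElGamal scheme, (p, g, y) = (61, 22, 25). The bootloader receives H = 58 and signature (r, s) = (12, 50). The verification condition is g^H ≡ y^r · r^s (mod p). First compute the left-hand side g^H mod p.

22^2 = 484 ≡ 57
22^4 ≡ 57^2 = 3249 ≡ 16
22^8 ≡ 16^2 = 256 ≡ 12
22^16 ≡ 12^2 = 144 ≡ 22
22^32 ≡ 22^2 = 484 ≡ 57
58 = 32 + 16 + 8 + 2, so 22^58 ≡ 57·22·12·57 ≡ 15 (mod 61)

15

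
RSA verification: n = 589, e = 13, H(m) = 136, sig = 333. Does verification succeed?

fails

sig^2 ≡ 333^2 = 110889 ≡ 157
sig^4 ≡ 157^2 = 24649 ≡ 500
sig^8 ≡ 500^2 = 250000 ≡ 264
13 = 8 + 4 + 1, so sig^13 ≡ 264·500·333 ≡ 108 (mod 589)
108 ≠ 136, so verification fails.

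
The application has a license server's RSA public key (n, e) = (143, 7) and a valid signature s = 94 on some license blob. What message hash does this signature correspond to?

Squares mod 143: s^1≡94, s^2≡113, s^4≡42
7 = 4 + 2 + 1, so s^7 ≡ 42·113·94 ≡ 107 (mod 143)

107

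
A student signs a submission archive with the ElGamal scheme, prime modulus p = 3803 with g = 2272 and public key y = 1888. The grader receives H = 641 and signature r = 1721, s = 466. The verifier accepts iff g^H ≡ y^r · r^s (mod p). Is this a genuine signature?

genuine

Left side g^H mod p:
2272^641 mod 3803 = 3344
Right side y^r · r^s mod p:
1888^1721 mod 3803 = 1333
1721^466 mod 3803 = 2690
1333·2690 = 3585770 ≡ 3344 (mod 3803)
3344 ≡ 3344 (mod 3803), so the signature is genuine.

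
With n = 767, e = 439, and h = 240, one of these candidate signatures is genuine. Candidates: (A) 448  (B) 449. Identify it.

Candidate A: 448^2 = 200704 ≡ 517; 448^4 ≡ 517^2 = 267289 ≡ 373; 448^8 ≡ 373^2 = 139129 ≡ 302; 448^16 ≡ 302^2 = 91204 ≡ 698; 448^32 ≡ 698^2 = 487204 ≡ 159; 448^64 ≡ 159^2 = 25281 ≡ 737; 448^128 ≡ 737^2 = 543169 ≡ 133; 448^256 ≡ 133^2 = 17689 ≡ 48; 439 = 256 + 128 + 32 + 16 + 4 + 2 + 1, so 448^439 ≡ 48·133·159·698·373·517·448 ≡ 137 (mod 767)
Candidate B: 449^2 = 201601 ≡ 647; 449^4 ≡ 647^2 = 418609 ≡ 594; 449^8 ≡ 594^2 = 352836 ≡ 16; 449^16 ≡ 16^2 = 256; 449^32 ≡ 256^2 = 65536 ≡ 341; 449^64 ≡ 341^2 = 116281 ≡ 464; 449^128 ≡ 464^2 = 215296 ≡ 536; 449^256 ≡ 536^2 = 287296 ≡ 438; 439 = 256 + 128 + 32 + 16 + 4 + 2 + 1, so 449^439 ≡ 438·536·341·256·594·647·449 ≡ 240 (mod 767)
  → matches h = 240

B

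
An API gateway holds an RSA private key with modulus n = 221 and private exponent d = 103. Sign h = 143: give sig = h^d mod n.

h^2 ≡ 143^2 = 20449 ≡ 117
h^4 ≡ 117^2 = 13689 ≡ 208
h^8 ≡ 208^2 = 43264 ≡ 169
h^16 ≡ 169^2 = 28561 ≡ 52
h^32 ≡ 52^2 = 2704 ≡ 52
h^64 ≡ 52^2 = 2704 ≡ 52
103 = 64 + 32 + 4 + 2 + 1, so h^103 ≡ 52·52·208·117·143 ≡ 182 (mod 221)

182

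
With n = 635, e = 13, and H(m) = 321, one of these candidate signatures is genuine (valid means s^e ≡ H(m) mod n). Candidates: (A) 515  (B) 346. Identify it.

B

Candidate A: 515^13 mod 635 = 350
Candidate B: 346^13 mod 635 = 321
  → matches H(m) = 321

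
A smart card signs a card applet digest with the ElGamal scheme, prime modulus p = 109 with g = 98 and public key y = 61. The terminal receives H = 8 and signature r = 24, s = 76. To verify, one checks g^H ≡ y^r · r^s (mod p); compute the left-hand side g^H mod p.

98^2 = 9604 ≡ 12
98^4 ≡ 12^2 = 144 ≡ 35
98^8 ≡ 35^2 = 1225 ≡ 26

26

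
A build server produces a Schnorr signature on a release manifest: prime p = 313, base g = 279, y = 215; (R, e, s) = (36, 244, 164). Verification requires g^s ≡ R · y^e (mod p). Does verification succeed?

passes

g^s mod p:
Squares mod 313: 279^1≡279, 279^2≡217, 279^4≡139, 279^8≡228, 279^16≡26, 279^32≡50, 279^64≡309, 279^128≡16
164 = 128 + 32 + 4, so 279^164 ≡ 16·50·139 ≡ 85 (mod 313)
R · y^e mod p:
Squares mod 313: 215^1≡215, 215^2≡214, 215^4≡98, 215^8≡214, 215^16≡98, 215^32≡214, 215^64≡98, 215^128≡214
244 = 128 + 64 + 32 + 16 + 4, so 215^244 ≡ 214·98·214·98·98 ≡ 98 (mod 313)
36·98 = 3528 ≡ 85 (mod 313)
85 ≡ 85 (mod 313); signature holds.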